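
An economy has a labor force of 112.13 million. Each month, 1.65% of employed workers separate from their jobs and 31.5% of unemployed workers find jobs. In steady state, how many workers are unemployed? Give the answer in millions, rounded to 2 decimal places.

Steady-state unemployment rate u* = s/(s+f) = 1.65/(1.65+31.5) = 0.049774.
Unemployed = u* × labor force = 0.049774 × 112.13 ≈ 5.58 million.

About 5.58 million are unemployed in steady state.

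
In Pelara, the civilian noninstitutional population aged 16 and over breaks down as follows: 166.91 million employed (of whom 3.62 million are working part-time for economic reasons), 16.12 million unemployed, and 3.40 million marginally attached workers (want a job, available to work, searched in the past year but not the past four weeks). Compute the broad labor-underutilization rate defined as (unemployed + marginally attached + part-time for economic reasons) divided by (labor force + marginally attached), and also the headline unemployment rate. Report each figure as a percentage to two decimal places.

Labor force = 166.91 + 16.12 = 183.03 million.
Numerator = 16.12 + 3.40 + 3.62 = 23.14 million.
Denominator = 183.03 + 3.40 = 186.43 million.
Broad rate = 23.14 / 186.43 = 12.41%.
Headline unemployment rate = 16.12 / 183.03 = 8.81%.

Broad underutilization rate ≈ 12.41%; headline unemployment rate ≈ 8.81%.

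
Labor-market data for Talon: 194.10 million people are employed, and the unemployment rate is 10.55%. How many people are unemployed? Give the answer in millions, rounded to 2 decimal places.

About 22.89 million are unemployed.

Let U be the number unemployed. The labor force is E + U, and U/(E+U) = 0.1055.
So U = 0.1055 × 194.10 / (1 − 0.1055) = 20.4776 / 0.8945 ≈ 22.89 million.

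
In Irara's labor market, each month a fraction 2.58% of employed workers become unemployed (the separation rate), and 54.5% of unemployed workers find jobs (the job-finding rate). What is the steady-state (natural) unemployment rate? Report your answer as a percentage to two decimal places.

At steady state the flows balance: s·E = f·U, so U/(E+U) = s/(s+f).
u* = 2.58 / (2.58 + 54.5) = 2.58 / 57.08 = 4.52%.

Steady-state unemployment rate ≈ 4.52%.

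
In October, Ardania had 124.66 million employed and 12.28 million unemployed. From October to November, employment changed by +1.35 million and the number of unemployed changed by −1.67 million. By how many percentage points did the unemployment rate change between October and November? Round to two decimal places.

October: labor force = 124.66 + 12.28 = 136.94; u = 12.28/136.94 = 8.97%.
November: labor force = 126.01 + 10.61 = 136.62; u = 10.61/136.62 = 7.77%.
Change = 7.77% − 8.97% = −1.20 pp.

The unemployment rate changed by −1.20 percentage points.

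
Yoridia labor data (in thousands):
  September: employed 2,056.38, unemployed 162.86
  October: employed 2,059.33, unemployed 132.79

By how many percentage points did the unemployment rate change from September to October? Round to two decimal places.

The unemployment rate changed by −1.28 percentage points.

September: labor force = 2,056.38 + 162.86 = 2,219.24; u = 162.86/2,219.24 = 7.34%.
October: labor force = 2,059.33 + 132.79 = 2,192.12; u = 132.79/2,192.12 = 6.06%.
Change = 6.06% − 7.34% = −1.28 pp.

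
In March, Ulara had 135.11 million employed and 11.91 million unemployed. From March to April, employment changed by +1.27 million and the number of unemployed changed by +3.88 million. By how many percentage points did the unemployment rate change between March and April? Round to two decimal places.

March: labor force = 135.11 + 11.91 = 147.02; u = 11.91/147.02 = 8.10%.
April: labor force = 136.38 + 15.79 = 152.17; u = 15.79/152.17 = 10.38%.
Change = 10.38% − 8.10% = +2.28 pp.

The unemployment rate changed by +2.28 percentage points.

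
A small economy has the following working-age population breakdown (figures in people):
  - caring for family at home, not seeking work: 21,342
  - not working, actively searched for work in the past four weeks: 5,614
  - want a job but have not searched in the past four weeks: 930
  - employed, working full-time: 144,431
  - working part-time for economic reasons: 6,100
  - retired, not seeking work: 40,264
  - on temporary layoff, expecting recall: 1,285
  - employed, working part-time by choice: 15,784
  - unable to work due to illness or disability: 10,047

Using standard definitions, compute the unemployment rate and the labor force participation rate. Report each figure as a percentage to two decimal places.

Unemployment rate ≈ 3.98%; labor force participation rate ≈ 70.47%.

Employed = 144,431 + 6,100 + 15,784 = 166,315 (anyone who worked, including part-time for economic reasons, counts as employed).
Unemployed = 5,614 + 1,285 = 6,899 (jobless and actively searching, or on temporary layoff).
Labor force = 166,315 + 6,899 = 173,214.
Not in labor force = 21,342 + 930 + 40,264 + 10,047 = 72,583 (those not working and not actively searching are outside the labor force — including those who want a job but have given up searching).
Civilian working-age population = 173,214 + 72,583 = 245,797.
Unemployment rate = 6,899 / 173,214 = 3.98%.
Labor force participation rate = 173,214 / 245,797 = 70.47%.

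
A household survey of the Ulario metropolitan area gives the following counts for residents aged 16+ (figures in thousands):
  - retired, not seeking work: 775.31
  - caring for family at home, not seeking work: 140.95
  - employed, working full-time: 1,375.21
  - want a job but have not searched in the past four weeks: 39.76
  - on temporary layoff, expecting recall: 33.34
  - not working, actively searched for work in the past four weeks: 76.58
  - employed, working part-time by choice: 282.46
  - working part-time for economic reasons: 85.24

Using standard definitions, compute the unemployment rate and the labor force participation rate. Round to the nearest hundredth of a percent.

Unemployment rate ≈ 5.93%; labor force participation rate ≈ 65.96%.

Employed = 1,375.21 + 282.46 + 85.24 = 1,742.91 thousand (anyone who worked, including part-time for economic reasons, counts as employed).
Unemployed = 33.34 + 76.58 = 109.92 thousand (jobless and actively searching, or on temporary layoff).
Labor force = 1,742.91 + 109.92 = 1,852.83 thousand.
Not in labor force = 775.31 + 140.95 + 39.76 = 956.02 thousand (those not working and not actively searching are outside the labor force — including those who want a job but have given up searching).
Civilian working-age population = 1,852.83 + 956.02 = 2,808.85 thousand.
Unemployment rate = 109.92 / 1,852.83 = 5.93%.
Labor force participation rate = 1,852.83 / 2,808.85 = 65.96%.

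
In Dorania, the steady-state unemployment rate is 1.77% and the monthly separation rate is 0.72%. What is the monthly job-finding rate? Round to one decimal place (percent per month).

From u* = s/(s+f): f = s·(1−u)/u.
f = 0.72 × (1 − 0.0177) / 0.0177 = 0.7073 / 0.0177 ≈ 40.0% per month.

Job-finding rate ≈ 40.0% per month.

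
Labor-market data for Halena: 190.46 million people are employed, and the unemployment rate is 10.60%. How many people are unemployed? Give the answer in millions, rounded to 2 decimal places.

Let U be the number unemployed. The labor force is E + U, and U/(E+U) = 0.1060.
So U = 0.1060 × 190.46 / (1 − 0.1060) = 20.1888 / 0.8940 ≈ 22.58 million.

About 22.58 million are unemployed.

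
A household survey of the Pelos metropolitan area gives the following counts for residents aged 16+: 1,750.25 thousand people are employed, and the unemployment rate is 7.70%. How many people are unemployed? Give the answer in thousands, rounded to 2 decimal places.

About 146.01 thousand are unemployed.

Let U be the number unemployed. The labor force is E + U, and U/(E+U) = 0.0770.
So U = 0.0770 × 1,750.25 / (1 − 0.0770) = 134.7692 / 0.9230 ≈ 146.01 thousand.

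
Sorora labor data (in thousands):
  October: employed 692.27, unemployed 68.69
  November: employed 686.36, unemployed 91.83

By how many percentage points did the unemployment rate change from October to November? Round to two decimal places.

October: labor force = 692.27 + 68.69 = 760.96; u = 68.69/760.96 = 9.03%.
November: labor force = 686.36 + 91.83 = 778.19; u = 91.83/778.19 = 11.80%.
Change = 11.80% − 9.03% = +2.77 pp.

The unemployment rate changed by +2.77 percentage points.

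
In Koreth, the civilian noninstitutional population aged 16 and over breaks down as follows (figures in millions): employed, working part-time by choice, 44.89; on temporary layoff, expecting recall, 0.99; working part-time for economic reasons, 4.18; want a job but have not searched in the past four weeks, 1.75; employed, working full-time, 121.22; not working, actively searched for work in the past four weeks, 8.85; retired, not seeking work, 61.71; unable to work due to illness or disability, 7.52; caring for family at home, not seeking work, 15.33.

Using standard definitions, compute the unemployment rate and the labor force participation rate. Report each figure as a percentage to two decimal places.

Unemployment rate ≈ 5.46%; labor force participation rate ≈ 67.61%.

Employed = 44.89 + 4.18 + 121.22 = 170.29 million (anyone who worked, including part-time for economic reasons, counts as employed).
Unemployed = 0.99 + 8.85 = 9.84 million (jobless and actively searching, or on temporary layoff).
Labor force = 170.29 + 9.84 = 180.13 million.
Not in labor force = 1.75 + 61.71 + 7.52 + 15.33 = 86.31 million (those not working and not actively searching are outside the labor force — including those who want a job but have given up searching).
Civilian working-age population = 180.13 + 86.31 = 266.44 million.
Unemployment rate = 9.84 / 180.13 = 5.46%.
Labor force participation rate = 180.13 / 266.44 = 67.61%.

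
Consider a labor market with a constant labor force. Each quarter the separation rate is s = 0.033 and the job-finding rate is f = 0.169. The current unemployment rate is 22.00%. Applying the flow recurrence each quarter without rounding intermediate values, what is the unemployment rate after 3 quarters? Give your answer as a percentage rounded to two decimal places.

With a fixed labor force, u_{t+1} = u_t + s·(1−u_t) − f·u_t = u_t·(1−s−f) + s.
Here 1−s−f = 0.798 and s = 0.033.
u_1 = 0.220000 × 0.798 + 0.033 = 0.208560.
u_2 = 0.208560 × 0.798 + 0.033 = 0.199431.
u_3 = 0.199431 × 0.798 + 0.033 = 0.192146.

Unemployment rate after three quarters ≈ 19.21%.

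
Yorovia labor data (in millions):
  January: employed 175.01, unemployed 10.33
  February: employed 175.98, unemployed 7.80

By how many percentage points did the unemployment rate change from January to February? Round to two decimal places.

January: labor force = 175.01 + 10.33 = 185.34; u = 10.33/185.34 = 5.57%.
February: labor force = 175.98 + 7.80 = 183.78; u = 7.80/183.78 = 4.24%.
Change = 4.24% − 5.57% = −1.33 pp.

The unemployment rate changed by −1.33 percentage points.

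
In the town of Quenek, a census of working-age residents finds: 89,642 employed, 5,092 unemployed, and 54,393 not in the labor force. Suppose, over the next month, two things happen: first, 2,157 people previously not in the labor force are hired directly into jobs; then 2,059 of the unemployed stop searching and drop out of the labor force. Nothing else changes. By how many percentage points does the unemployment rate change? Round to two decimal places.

The unemployment rate changes by −2.18 percentage points.

Initially, labor force = 89,642 + 5,092 = 94,734, so u = 5,092/94,734 = 5.38%.
After the first change, employed and labor force both rise by 2,157; unemployed unchanged → E = 91,799, U = 5,092, labor force = 96,891.
After the second change, unemployed and labor force both fall by 2,059 → E = 91,799, U = 3,033, labor force = 94,832.
New unemployment rate = 3,033 / 94,832 = 3.20%.
Change = 3.20% − 5.38% = −2.18 percentage points.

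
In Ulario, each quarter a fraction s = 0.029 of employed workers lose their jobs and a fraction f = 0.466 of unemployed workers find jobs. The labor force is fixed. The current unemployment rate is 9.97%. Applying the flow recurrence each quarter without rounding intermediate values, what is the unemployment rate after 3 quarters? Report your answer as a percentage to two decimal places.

Unemployment rate after three quarters ≈ 6.39%.

With a fixed labor force, u_{t+1} = u_t + s·(1−u_t) − f·u_t = u_t·(1−s−f) + s.
Here 1−s−f = 0.505 and s = 0.029.
u_1 = 0.099700 × 0.505 + 0.029 = 0.079349.
u_2 = 0.079349 × 0.505 + 0.029 = 0.069071.
u_3 = 0.069071 × 0.505 + 0.029 = 0.063881.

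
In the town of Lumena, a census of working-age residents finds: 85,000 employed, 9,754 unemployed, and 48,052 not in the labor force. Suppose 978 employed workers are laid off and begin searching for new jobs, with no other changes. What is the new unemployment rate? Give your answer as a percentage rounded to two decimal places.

New unemployment rate ≈ 11.33%.

Initially, labor force = 85,000 + 9,754 = 94,754, so u = 9,754/94,754 = 10.29%.
After the change, employed falls and unemployed rises by 978; labor force unchanged → E = 84,022, U = 10,732, labor force = 94,754.
New unemployment rate = 10,732 / 94,754 = 11.33%.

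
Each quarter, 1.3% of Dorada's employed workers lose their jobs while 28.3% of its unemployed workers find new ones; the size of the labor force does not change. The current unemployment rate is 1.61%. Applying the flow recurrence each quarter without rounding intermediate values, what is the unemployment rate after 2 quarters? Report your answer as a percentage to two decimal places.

Unemployment rate after two quarters ≈ 3.01%.

With a fixed labor force, u_{t+1} = u_t + s·(1−u_t) − f·u_t = u_t·(1−s−f) + s.
Here 1−s−f = 0.704 and s = 0.013.
u_1 = 0.016100 × 0.704 + 0.013 = 0.024334.
u_2 = 0.024334 × 0.704 + 0.013 = 0.030131.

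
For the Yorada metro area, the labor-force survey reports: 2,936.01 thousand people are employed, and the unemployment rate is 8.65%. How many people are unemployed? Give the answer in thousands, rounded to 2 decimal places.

Let U be the number unemployed. The labor force is E + U, and U/(E+U) = 0.0865.
So U = 0.0865 × 2,936.01 / (1 − 0.0865) = 253.9649 / 0.9135 ≈ 278.01 thousand.

About 278.01 thousand are unemployed.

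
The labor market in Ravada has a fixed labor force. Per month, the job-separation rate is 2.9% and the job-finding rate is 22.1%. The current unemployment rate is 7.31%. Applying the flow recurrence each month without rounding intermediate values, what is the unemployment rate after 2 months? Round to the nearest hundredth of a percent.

Unemployment rate after two months ≈ 9.19%.

With a fixed labor force, u_{t+1} = u_t + s·(1−u_t) − f·u_t = u_t·(1−s−f) + s.
Here 1−s−f = 0.750 and s = 0.029.
u_1 = 0.073100 × 0.750 + 0.029 = 0.083825.
u_2 = 0.083825 × 0.750 + 0.029 = 0.091869.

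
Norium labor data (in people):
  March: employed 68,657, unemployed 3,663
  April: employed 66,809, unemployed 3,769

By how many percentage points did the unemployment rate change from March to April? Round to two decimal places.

March: labor force = 68,657 + 3,663 = 72,320; u = 3,663/72,320 = 5.06%.
April: labor force = 66,809 + 3,769 = 70,578; u = 3,769/70,578 = 5.34%.
Change = 5.34% − 5.06% = +0.28 pp.

The unemployment rate changed by +0.28 percentage points.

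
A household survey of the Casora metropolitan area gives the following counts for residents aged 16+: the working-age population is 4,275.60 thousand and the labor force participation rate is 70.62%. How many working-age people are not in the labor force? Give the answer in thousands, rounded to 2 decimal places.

Share not in the labor force = 1 − 0.7062 = 0.2938.
Not in labor force = 0.2938 × 4,275.60 ≈ 1,256.17 thousand.

About 1,256.17 thousand are not in the labor force.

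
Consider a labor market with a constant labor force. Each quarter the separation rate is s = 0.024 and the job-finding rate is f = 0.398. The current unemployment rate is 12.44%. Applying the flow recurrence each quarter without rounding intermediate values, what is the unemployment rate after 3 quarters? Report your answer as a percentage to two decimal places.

Unemployment rate after three quarters ≈ 6.99%.

With a fixed labor force, u_{t+1} = u_t + s·(1−u_t) − f·u_t = u_t·(1−s−f) + s.
Here 1−s−f = 0.578 and s = 0.024.
u_1 = 0.124400 × 0.578 + 0.024 = 0.095903.
u_2 = 0.095903 × 0.578 + 0.024 = 0.079432.
u_3 = 0.079432 × 0.578 + 0.024 = 0.069912.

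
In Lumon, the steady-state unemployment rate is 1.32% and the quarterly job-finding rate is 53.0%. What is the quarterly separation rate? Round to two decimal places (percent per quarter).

Separation rate ≈ 0.71% per quarter.

From u* = s/(s+f): s = u·f/(1−u).
s = 0.0132 × 53.0 / (1 − 0.0132) = 0.6996 / 0.9868 ≈ 0.71% per quarter.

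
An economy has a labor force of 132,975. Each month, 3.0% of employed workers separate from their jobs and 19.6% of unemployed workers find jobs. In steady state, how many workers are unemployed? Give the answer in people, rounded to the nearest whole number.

About 17,652 are unemployed in steady state.

Steady-state unemployment rate u* = s/(s+f) = 3.0/(3.0+19.6) = 0.132743.
Unemployed = u* × labor force = 0.132743 × 132,975 ≈ 17,652.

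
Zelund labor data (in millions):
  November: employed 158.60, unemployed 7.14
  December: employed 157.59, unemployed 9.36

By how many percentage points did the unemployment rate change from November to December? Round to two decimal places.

The unemployment rate changed by +1.30 percentage points.

November: labor force = 158.60 + 7.14 = 165.74; u = 7.14/165.74 = 4.31%.
December: labor force = 157.59 + 9.36 = 166.95; u = 9.36/166.95 = 5.61%.
Change = 5.61% − 4.31% = +1.30 pp.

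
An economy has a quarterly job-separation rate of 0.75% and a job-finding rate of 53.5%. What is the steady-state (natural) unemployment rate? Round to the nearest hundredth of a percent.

Steady-state unemployment rate ≈ 1.38%.

At steady state the flows balance: s·E = f·U, so U/(E+U) = s/(s+f).
u* = 0.75 / (0.75 + 53.5) = 0.75 / 54.25 = 1.38%.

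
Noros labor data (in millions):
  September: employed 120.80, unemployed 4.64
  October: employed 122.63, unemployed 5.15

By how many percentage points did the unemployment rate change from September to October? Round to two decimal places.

September: labor force = 120.80 + 4.64 = 125.44; u = 4.64/125.44 = 3.70%.
October: labor force = 122.63 + 5.15 = 127.78; u = 5.15/127.78 = 4.03%.
Change = 4.03% − 3.70% = +0.33 pp.

The unemployment rate changed by +0.33 percentage points.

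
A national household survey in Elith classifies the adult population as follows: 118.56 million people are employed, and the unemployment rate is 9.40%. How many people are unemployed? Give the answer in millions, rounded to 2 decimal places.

Let U be the number unemployed. The labor force is E + U, and U/(E+U) = 0.0940.
So U = 0.0940 × 118.56 / (1 − 0.0940) = 11.1446 / 0.9060 ≈ 12.30 million.

About 12.30 million are unemployed.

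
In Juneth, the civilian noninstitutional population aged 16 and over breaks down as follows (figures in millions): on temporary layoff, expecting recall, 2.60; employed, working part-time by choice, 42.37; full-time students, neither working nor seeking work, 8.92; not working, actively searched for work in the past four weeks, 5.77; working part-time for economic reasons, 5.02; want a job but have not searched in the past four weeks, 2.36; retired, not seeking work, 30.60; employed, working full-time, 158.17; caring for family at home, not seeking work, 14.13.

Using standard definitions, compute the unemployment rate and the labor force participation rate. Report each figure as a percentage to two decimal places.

Employed = 42.37 + 5.02 + 158.17 = 205.56 million (anyone who worked, including part-time for economic reasons, counts as employed).
Unemployed = 2.60 + 5.77 = 8.37 million (jobless and actively searching, or on temporary layoff).
Labor force = 205.56 + 8.37 = 213.93 million.
Not in labor force = 8.92 + 2.36 + 30.60 + 14.13 = 56.01 million (those not working and not actively searching are outside the labor force — including those who want a job but have given up searching).
Civilian working-age population = 213.93 + 56.01 = 269.94 million.
Unemployment rate = 8.37 / 213.93 = 3.91%.
Labor force participation rate = 213.93 / 269.94 = 79.25%.

Unemployment rate ≈ 3.91%; labor force participation rate ≈ 79.25%.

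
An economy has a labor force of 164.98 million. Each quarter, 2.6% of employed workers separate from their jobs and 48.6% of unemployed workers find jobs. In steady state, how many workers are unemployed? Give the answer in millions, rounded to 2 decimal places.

About 8.38 million are unemployed in steady state.

Steady-state unemployment rate u* = s/(s+f) = 2.6/(2.6+48.6) = 0.050781.
Unemployed = u* × labor force = 0.050781 × 164.98 ≈ 8.38 million.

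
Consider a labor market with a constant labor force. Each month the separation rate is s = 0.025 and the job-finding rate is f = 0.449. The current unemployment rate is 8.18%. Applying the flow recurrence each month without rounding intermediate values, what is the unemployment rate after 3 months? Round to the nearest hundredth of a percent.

Unemployment rate after three months ≈ 5.70%.

With a fixed labor force, u_{t+1} = u_t + s·(1−u_t) − f·u_t = u_t·(1−s−f) + s.
Here 1−s−f = 0.526 and s = 0.025.
u_1 = 0.081800 × 0.526 + 0.025 = 0.068027.
u_2 = 0.068027 × 0.526 + 0.025 = 0.060782.
u_3 = 0.060782 × 0.526 + 0.025 = 0.056971.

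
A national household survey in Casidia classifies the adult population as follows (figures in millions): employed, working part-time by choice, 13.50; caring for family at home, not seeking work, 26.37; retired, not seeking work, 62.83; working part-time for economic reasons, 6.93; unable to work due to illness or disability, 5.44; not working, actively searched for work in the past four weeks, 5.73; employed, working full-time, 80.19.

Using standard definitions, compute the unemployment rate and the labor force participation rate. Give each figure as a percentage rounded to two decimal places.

Unemployment rate ≈ 5.39%; labor force participation rate ≈ 52.91%.

Employed = 13.50 + 6.93 + 80.19 = 100.62 million (anyone who worked, including part-time for economic reasons, counts as employed).
Unemployed = 5.73 million.
Labor force = 100.62 + 5.73 = 106.35 million.
Not in labor force = 26.37 + 62.83 + 5.44 = 94.64 million (those not working and not actively searching are outside the labor force).
Civilian working-age population = 106.35 + 94.64 = 200.99 million.
Unemployment rate = 5.73 / 106.35 = 5.39%.
Labor force participation rate = 106.35 / 200.99 = 52.91%.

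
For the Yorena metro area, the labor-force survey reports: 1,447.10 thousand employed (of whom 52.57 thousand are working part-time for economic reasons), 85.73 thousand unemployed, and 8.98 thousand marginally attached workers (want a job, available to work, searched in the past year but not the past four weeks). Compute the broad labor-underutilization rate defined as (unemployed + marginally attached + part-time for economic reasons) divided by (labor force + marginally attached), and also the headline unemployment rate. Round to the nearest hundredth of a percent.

Broad underutilization rate ≈ 9.55%; headline unemployment rate ≈ 5.59%.

Labor force = 1,447.10 + 85.73 = 1,532.83 thousand.
Numerator = 85.73 + 8.98 + 52.57 = 147.28 thousand.
Denominator = 1,532.83 + 8.98 = 1,541.81 thousand.
Broad rate = 147.28 / 1,541.81 = 9.55%.
Headline unemployment rate = 85.73 / 1,532.83 = 5.59%.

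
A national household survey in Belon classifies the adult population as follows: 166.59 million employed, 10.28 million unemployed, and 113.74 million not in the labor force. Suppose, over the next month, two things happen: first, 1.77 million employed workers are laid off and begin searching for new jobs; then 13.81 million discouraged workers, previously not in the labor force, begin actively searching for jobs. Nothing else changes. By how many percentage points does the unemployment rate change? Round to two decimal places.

Initially, labor force = 166.59 + 10.28 = 176.87 million, so u = 10.28/176.87 = 5.81%.
After the first change, employed falls and unemployed rises by 1.77; labor force unchanged → E = 164.82, U = 12.05, labor force = 176.87 million.
After the second change, unemployed and labor force both rise by 13.81 → E = 164.82, U = 25.86, labor force = 190.68 million.
New unemployment rate = 25.86 / 190.68 = 13.56%.
Change = 13.56% − 5.81% = +7.75 percentage points.

The unemployment rate changes by +7.75 percentage points.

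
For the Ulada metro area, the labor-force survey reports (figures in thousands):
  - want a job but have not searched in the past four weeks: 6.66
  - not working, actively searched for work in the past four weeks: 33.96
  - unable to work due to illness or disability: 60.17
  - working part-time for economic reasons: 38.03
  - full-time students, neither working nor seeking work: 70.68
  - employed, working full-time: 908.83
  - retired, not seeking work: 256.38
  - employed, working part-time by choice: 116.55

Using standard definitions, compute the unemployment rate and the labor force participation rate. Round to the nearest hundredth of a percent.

Unemployment rate ≈ 3.09%; labor force participation rate ≈ 73.59%.

Employed = 38.03 + 908.83 + 116.55 = 1,063.41 thousand (anyone who worked, including part-time for economic reasons, counts as employed).
Unemployed = 33.96 thousand.
Labor force = 1,063.41 + 33.96 = 1,097.37 thousand.
Not in labor force = 6.66 + 60.17 + 70.68 + 256.38 = 393.89 thousand (those not working and not actively searching are outside the labor force — including those who want a job but have given up searching).
Civilian working-age population = 1,097.37 + 393.89 = 1,491.26 thousand.
Unemployment rate = 33.96 / 1,097.37 = 3.09%.
Labor force participation rate = 1,097.37 / 1,491.26 = 73.59%.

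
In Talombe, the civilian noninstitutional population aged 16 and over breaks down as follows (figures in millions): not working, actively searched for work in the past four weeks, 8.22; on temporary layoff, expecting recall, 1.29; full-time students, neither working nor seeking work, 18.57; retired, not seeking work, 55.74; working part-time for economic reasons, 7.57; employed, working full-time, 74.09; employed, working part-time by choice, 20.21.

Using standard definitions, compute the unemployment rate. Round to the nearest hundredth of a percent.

Employed = 7.57 + 74.09 + 20.21 = 101.87 million (anyone who worked, including part-time for economic reasons, counts as employed).
Unemployed = 8.22 + 1.29 = 9.51 million (jobless and actively searching, or on temporary layoff).
Labor force = 101.87 + 9.51 = 111.38 million.
Unemployment rate = 9.51 / 111.38 = 8.54%.

Unemployment rate ≈ 8.54%.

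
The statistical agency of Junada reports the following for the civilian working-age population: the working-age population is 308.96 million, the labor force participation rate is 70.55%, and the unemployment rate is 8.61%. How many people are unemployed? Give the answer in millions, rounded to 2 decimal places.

About 18.77 million are unemployed.

Labor force = 0.7055 × 308.96 = 217.97 million.
Unemployed = 0.0861 × 217.97 ≈ 18.77 million.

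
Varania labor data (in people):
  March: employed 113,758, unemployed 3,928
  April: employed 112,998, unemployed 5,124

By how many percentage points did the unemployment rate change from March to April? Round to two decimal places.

March: labor force = 113,758 + 3,928 = 117,686; u = 3,928/117,686 = 3.34%.
April: labor force = 112,998 + 5,124 = 118,122; u = 5,124/118,122 = 4.34%.
Change = 4.34% − 3.34% = +1.00 pp.

The unemployment rate changed by +1.00 percentage points.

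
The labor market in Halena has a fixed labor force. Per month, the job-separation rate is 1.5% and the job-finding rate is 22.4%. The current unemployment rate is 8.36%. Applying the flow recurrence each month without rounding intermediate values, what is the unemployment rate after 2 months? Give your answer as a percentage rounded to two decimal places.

With a fixed labor force, u_{t+1} = u_t + s·(1−u_t) − f·u_t = u_t·(1−s−f) + s.
Here 1−s−f = 0.761 and s = 0.015.
u_1 = 0.083600 × 0.761 + 0.015 = 0.078620.
u_2 = 0.078620 × 0.761 + 0.015 = 0.074830.

Unemployment rate after two months ≈ 7.48%.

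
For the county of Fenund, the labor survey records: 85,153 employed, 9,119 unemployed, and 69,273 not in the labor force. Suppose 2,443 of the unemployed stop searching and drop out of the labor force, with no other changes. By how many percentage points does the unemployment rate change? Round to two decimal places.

The unemployment rate changes by −2.40 percentage points.

Initially, labor force = 85,153 + 9,119 = 94,272, so u = 9,119/94,272 = 9.67%.
After the change, unemployed and labor force both fall by 2,443 → E = 85,153, U = 6,676, labor force = 91,829.
New unemployment rate = 6,676 / 91,829 = 7.27%.
Change = 7.27% − 9.67% = −2.40 percentage points.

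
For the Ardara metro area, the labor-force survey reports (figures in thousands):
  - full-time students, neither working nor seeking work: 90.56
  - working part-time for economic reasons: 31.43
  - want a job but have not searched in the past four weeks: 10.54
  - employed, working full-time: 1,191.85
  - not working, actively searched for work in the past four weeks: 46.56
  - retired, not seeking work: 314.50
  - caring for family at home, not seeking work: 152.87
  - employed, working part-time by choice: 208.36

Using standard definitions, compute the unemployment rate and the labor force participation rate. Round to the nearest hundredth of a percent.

Employed = 31.43 + 1,191.85 + 208.36 = 1,431.64 thousand (anyone who worked, including part-time for economic reasons, counts as employed).
Unemployed = 46.56 thousand.
Labor force = 1,431.64 + 46.56 = 1,478.20 thousand.
Not in labor force = 90.56 + 10.54 + 314.50 + 152.87 = 568.47 thousand (those not working and not actively searching are outside the labor force — including those who want a job but have given up searching).
Civilian working-age population = 1,478.20 + 568.47 = 2,046.67 thousand.
Unemployment rate = 46.56 / 1,478.20 = 3.15%.
Labor force participation rate = 1,478.20 / 2,046.67 = 72.22%.

Unemployment rate ≈ 3.15%; labor force participation rate ≈ 72.22%.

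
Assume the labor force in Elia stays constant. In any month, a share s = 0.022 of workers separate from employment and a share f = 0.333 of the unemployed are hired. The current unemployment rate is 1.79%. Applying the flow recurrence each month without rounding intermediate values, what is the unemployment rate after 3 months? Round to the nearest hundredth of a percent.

With a fixed labor force, u_{t+1} = u_t + s·(1−u_t) − f·u_t = u_t·(1−s−f) + s.
Here 1−s−f = 0.645 and s = 0.022.
u_1 = 0.017900 × 0.645 + 0.022 = 0.033545.
u_2 = 0.033545 × 0.645 + 0.022 = 0.043637.
u_3 = 0.043637 × 0.645 + 0.022 = 0.050146.

Unemployment rate after three months ≈ 5.01%.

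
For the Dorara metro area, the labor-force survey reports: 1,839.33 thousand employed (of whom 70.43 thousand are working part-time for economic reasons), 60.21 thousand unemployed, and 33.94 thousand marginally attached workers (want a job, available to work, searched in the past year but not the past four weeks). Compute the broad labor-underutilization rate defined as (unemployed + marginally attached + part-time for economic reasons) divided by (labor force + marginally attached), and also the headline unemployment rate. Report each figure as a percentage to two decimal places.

Labor force = 1,839.33 + 60.21 = 1,899.54 thousand.
Numerator = 60.21 + 33.94 + 70.43 = 164.58 thousand.
Denominator = 1,899.54 + 33.94 = 1,933.48 thousand.
Broad rate = 164.58 / 1,933.48 = 8.51%.
Headline unemployment rate = 60.21 / 1,899.54 = 3.17%.

Broad underutilization rate ≈ 8.51%; headline unemployment rate ≈ 3.17%.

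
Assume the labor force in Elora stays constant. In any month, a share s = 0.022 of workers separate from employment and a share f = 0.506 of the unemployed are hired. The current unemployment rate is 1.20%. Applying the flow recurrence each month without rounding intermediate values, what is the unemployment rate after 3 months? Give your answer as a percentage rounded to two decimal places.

With a fixed labor force, u_{t+1} = u_t + s·(1−u_t) − f·u_t = u_t·(1−s−f) + s.
Here 1−s−f = 0.472 and s = 0.022.
u_1 = 0.012000 × 0.472 + 0.022 = 0.027664.
u_2 = 0.027664 × 0.472 + 0.022 = 0.035057.
u_3 = 0.035057 × 0.472 + 0.022 = 0.038547.

Unemployment rate after three months ≈ 3.85%.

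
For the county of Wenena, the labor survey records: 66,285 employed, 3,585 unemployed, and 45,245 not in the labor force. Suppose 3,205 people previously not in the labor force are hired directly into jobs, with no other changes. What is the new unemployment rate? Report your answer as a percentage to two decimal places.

New unemployment rate ≈ 4.91%.

Initially, labor force = 66,285 + 3,585 = 69,870, so u = 3,585/69,870 = 5.13%.
After the change, employed and labor force both rise by 3,205; unemployed unchanged → E = 69,490, U = 3,585, labor force = 73,075.
New unemployment rate = 3,585 / 73,075 = 4.91%.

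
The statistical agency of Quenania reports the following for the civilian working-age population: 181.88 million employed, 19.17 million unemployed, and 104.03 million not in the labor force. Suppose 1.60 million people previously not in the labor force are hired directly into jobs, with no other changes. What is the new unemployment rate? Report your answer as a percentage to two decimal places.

Initially, labor force = 181.88 + 19.17 = 201.05 million, so u = 19.17/201.05 = 9.53%.
After the change, employed and labor force both rise by 1.60; unemployed unchanged → E = 183.48, U = 19.17, labor force = 202.65 million.
New unemployment rate = 19.17 / 202.65 = 9.46%.

New unemployment rate ≈ 9.46%.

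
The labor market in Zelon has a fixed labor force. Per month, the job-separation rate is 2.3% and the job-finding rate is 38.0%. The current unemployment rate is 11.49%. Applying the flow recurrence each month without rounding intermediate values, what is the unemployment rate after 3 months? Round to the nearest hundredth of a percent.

Unemployment rate after three months ≈ 6.94%.

With a fixed labor force, u_{t+1} = u_t + s·(1−u_t) − f·u_t = u_t·(1−s−f) + s.
Here 1−s−f = 0.597 and s = 0.023.
u_1 = 0.114900 × 0.597 + 0.023 = 0.091595.
u_2 = 0.091595 × 0.597 + 0.023 = 0.077682.
u_3 = 0.077682 × 0.597 + 0.023 = 0.069376.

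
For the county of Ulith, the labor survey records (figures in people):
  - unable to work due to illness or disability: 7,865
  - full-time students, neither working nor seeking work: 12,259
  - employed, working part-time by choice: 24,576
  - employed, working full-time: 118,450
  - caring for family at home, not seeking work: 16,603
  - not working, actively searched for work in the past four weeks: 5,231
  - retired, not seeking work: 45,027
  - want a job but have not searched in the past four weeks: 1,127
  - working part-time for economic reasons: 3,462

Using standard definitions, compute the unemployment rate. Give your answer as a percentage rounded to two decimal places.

Employed = 24,576 + 118,450 + 3,462 = 146,488 (anyone who worked, including part-time for economic reasons, counts as employed).
Unemployed = 5,231.
Labor force = 146,488 + 5,231 = 151,719.
Unemployment rate = 5,231 / 151,719 = 3.45%.

Unemployment rate ≈ 3.45%.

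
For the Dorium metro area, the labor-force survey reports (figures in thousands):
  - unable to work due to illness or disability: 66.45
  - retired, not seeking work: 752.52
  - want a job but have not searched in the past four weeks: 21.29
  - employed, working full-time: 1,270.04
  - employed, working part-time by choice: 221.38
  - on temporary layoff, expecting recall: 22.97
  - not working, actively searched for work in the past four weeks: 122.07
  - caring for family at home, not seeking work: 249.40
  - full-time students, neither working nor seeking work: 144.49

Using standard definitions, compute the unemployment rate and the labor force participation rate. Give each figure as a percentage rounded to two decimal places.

Employed = 1,270.04 + 221.38 = 1,491.42 thousand.
Unemployed = 22.97 + 122.07 = 145.04 thousand (jobless and actively searching, or on temporary layoff).
Labor force = 1,491.42 + 145.04 = 1,636.46 thousand.
Not in labor force = 66.45 + 752.52 + 21.29 + 249.40 + 144.49 = 1,234.15 thousand (those not working and not actively searching are outside the labor force — including those who want a job but have given up searching).
Civilian working-age population = 1,636.46 + 1,234.15 = 2,870.61 thousand.
Unemployment rate = 145.04 / 1,636.46 = 8.86%.
Labor force participation rate = 1,636.46 / 2,870.61 = 57.01%.

Unemployment rate ≈ 8.86%; labor force participation rate ≈ 57.01%.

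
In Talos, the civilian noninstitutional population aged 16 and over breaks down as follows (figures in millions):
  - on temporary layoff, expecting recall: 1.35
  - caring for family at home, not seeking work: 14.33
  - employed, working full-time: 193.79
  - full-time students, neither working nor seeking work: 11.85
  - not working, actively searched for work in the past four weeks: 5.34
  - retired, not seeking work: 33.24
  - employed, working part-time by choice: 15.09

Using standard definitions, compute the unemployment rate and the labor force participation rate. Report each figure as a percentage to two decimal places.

Unemployment rate ≈ 3.10%; labor force participation rate ≈ 78.39%.

Employed = 193.79 + 15.09 = 208.88 million.
Unemployed = 1.35 + 5.34 = 6.69 million (jobless and actively searching, or on temporary layoff).
Labor force = 208.88 + 6.69 = 215.57 million.
Not in labor force = 14.33 + 11.85 + 33.24 = 59.42 million (those not working and not actively searching are outside the labor force).
Civilian working-age population = 215.57 + 59.42 = 274.99 million.
Unemployment rate = 6.69 / 215.57 = 3.10%.
Labor force participation rate = 215.57 / 274.99 = 78.39%.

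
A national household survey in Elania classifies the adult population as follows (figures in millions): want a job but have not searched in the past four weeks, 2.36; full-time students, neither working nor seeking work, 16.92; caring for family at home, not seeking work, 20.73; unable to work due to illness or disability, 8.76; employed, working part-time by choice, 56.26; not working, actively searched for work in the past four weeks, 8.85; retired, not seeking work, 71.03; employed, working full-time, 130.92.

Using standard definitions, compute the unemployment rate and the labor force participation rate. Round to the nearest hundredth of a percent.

Employed = 56.26 + 130.92 = 187.18 million.
Unemployed = 8.85 million.
Labor force = 187.18 + 8.85 = 196.03 million.
Not in labor force = 2.36 + 16.92 + 20.73 + 8.76 + 71.03 = 119.80 million (those not working and not actively searching are outside the labor force — including those who want a job but have given up searching).
Civilian working-age population = 196.03 + 119.80 = 315.83 million.
Unemployment rate = 8.85 / 196.03 = 4.51%.
Labor force participation rate = 196.03 / 315.83 = 62.07%.

Unemployment rate ≈ 4.51%; labor force participation rate ≈ 62.07%.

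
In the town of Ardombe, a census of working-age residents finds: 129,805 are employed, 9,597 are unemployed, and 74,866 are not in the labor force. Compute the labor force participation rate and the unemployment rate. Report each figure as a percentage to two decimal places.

Labor force = employed + unemployed = 129,805 + 9,597 = 139,402.
Working-age population = 139,402 + 74,866 = 214,268.
Unemployment rate = 9,597 / 139,402 = 6.88%.
Labor force participation rate = 139,402 / 214,268 = 65.06%.

Labor force participation rate ≈ 65.06%; unemployment rate ≈ 6.88%.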